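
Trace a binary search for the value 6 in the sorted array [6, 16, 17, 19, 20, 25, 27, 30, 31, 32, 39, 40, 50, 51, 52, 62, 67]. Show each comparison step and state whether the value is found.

Binary search for 6 in [6, 16, 17, 19, 20, 25, 27, 30, 31, 32, 39, 40, 50, 51, 52, 62, 67]:

lo=0, hi=16, mid=8, arr[mid]=31 -> 31 > 6, search left half
lo=0, hi=7, mid=3, arr[mid]=19 -> 19 > 6, search left half
lo=0, hi=2, mid=1, arr[mid]=16 -> 16 > 6, search left half
lo=0, hi=0, mid=0, arr[mid]=6 -> Found target at index 0!

Binary search finds 6 at index 0 after 4 comparisons. The search repeatedly halves the search space by comparing with the middle element.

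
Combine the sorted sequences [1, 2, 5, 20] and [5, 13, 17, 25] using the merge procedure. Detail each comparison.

Merging process:

Compare 1 vs 5: take 1 from left. Merged: [1]
Compare 2 vs 5: take 2 from left. Merged: [1, 2]
Compare 5 vs 5: take 5 from left. Merged: [1, 2, 5]
Compare 20 vs 5: take 5 from right. Merged: [1, 2, 5, 5]
Compare 20 vs 13: take 13 from right. Merged: [1, 2, 5, 5, 13]
Compare 20 vs 17: take 17 from right. Merged: [1, 2, 5, 5, 13, 17]
Compare 20 vs 25: take 20 from left. Merged: [1, 2, 5, 5, 13, 17, 20]
Append remaining from right: [25]. Merged: [1, 2, 5, 5, 13, 17, 20, 25]

Final merged array: [1, 2, 5, 5, 13, 17, 20, 25]
Total comparisons: 7

The merged array is [1, 2, 5, 5, 13, 17, 20, 25], requiring 7 comparisons. The merge step runs in O(n) time where n is the total number of elements.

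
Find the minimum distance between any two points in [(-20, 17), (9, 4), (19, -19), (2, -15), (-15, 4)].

Computing all pairwise distances among 5 points:

d((-20, 17), (9, 4)) = 31.7805
d((-20, 17), (19, -19)) = 53.0754
d((-20, 17), (2, -15)) = 38.833
d((-20, 17), (-15, 4)) = 13.9284 <-- minimum
d((9, 4), (19, -19)) = 25.0799
d((9, 4), (2, -15)) = 20.2485
d((9, 4), (-15, 4)) = 24.0
d((19, -19), (2, -15)) = 17.4642
d((19, -19), (-15, 4)) = 41.0488
d((2, -15), (-15, 4)) = 25.4951

Closest pair: (-20, 17) and (-15, 4) with distance 13.9284

The closest pair is (-20, 17) and (-15, 4) with Euclidean distance 13.9284. For 5 points, brute-force pairwise comparison is shown above. For large n, the divide-and-conquer algorithm (sort by x, recurse on halves, check the dividing strip) achieves O(n log n).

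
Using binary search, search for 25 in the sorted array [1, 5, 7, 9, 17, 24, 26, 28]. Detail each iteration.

Binary search for 25 in [1, 5, 7, 9, 17, 24, 26, 28]:

lo=0, hi=7, mid=3, arr[mid]=9 -> 9 < 25, search right half
lo=4, hi=7, mid=5, arr[mid]=24 -> 24 < 25, search right half
lo=6, hi=7, mid=6, arr[mid]=26 -> 26 > 25, search left half
lo=6 > hi=5, target 25 not found

Binary search determines that 25 is not in the array after 3 comparisons. The search space was exhausted without finding the target.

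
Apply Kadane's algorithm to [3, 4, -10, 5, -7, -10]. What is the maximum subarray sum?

Using Kadane's algorithm on [3, 4, -10, 5, -7, -10]:

Scanning through the array:
Position 1 (value 4): max_ending_here = 7, max_so_far = 7
Position 2 (value -10): max_ending_here = -3, max_so_far = 7
Position 3 (value 5): max_ending_here = 5, max_so_far = 7
Position 4 (value -7): max_ending_here = -2, max_so_far = 7
Position 5 (value -10): max_ending_here = -10, max_so_far = 7

Maximum subarray: [3, 4]
Maximum sum: 7

The maximum subarray is [3, 4] with sum 7. This subarray runs from index 0 to index 1.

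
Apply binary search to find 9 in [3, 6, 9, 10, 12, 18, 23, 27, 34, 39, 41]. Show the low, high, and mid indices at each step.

Binary search for 9 in [3, 6, 9, 10, 12, 18, 23, 27, 34, 39, 41]:

lo=0, hi=10, mid=5, arr[mid]=18 -> 18 > 9, search left half
lo=0, hi=4, mid=2, arr[mid]=9 -> Found target at index 2!

Binary search finds 9 at index 2 after 2 comparisons. The search repeatedly halves the search space by comparing with the middle element.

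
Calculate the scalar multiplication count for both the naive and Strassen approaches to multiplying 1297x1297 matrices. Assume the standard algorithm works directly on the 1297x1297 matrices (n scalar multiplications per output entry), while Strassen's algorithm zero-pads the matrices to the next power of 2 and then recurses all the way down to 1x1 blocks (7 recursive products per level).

Matrix multiplication for 1297x1297 matrices:

Strassen's algorithm requires power-of-2 dimensions. Pad 1297x1297 to 2048x2048 (next power of 2).

Standard algorithm: 1297^3 = 2181825073 multiplications
Strassen's algorithm: 7^(log2(2048)) = 7^11 = 1977326743 multiplications
Savings: 2181825073 - 1977326743 = 204498330 multiplications

Standard: 2181825073 multiplications (1297^3). Strassen: 1977326743 multiplications (7^11, after padding to 2048x2048). Strassen reduces 8 recursive multiplications to 7 at each level.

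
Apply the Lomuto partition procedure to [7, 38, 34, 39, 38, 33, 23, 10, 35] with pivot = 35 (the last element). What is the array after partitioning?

Lomuto partition with pivot = 35:

Initial array: [7, 38, 34, 39, 38, 33, 23, 10, 35]

arr[0]=7 <= 35: swap with position 0, array becomes [7, 38, 34, 39, 38, 33, 23, 10, 35]
arr[1]=38 > 35: no swap
arr[2]=34 <= 35: swap with position 1, array becomes [7, 34, 38, 39, 38, 33, 23, 10, 35]
arr[3]=39 > 35: no swap
arr[4]=38 > 35: no swap
arr[5]=33 <= 35: swap with position 2, array becomes [7, 34, 33, 39, 38, 38, 23, 10, 35]
arr[6]=23 <= 35: swap with position 3, array becomes [7, 34, 33, 23, 38, 38, 39, 10, 35]
arr[7]=10 <= 35: swap with position 4, array becomes [7, 34, 33, 23, 10, 38, 39, 38, 35]

Place pivot at position 5: [7, 34, 33, 23, 10, 35, 39, 38, 38]
Pivot position: 5

After partitioning with pivot 35, the array becomes [7, 34, 33, 23, 10, 35, 39, 38, 38]. The pivot is placed at index 5. All elements to the left of the pivot are <= 35, and all elements to the right are > 35.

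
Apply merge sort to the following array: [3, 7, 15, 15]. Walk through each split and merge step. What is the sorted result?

Merge sort trace:

Split: [3, 7, 15, 15] -> [3, 7] and [15, 15]
  Split: [3, 7] -> [3] and [7]
  Merge: [3] + [7] -> [3, 7]
  Split: [15, 15] -> [15] and [15]
  Merge: [15] + [15] -> [15, 15]
Merge: [3, 7] + [15, 15] -> [3, 7, 15, 15]

Final sorted array: [3, 7, 15, 15]

The merge sort proceeds by recursively splitting the array and merging sorted halves.
After all merges, the sorted array is [3, 7, 15, 15].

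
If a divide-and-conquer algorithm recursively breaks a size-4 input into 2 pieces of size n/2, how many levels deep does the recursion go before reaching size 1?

For divide and conquer with division factor 2:

Problem sizes at each level:
Level 0: 4
Level 1: 2
Level 2: 1

The root is level 0 and the size-1 base case is level 2 (the tree spans levels 0 through 2, i.e. 3 levels counting the root), so the depth is the number of divisions: log_2(4) = 2

The recursion tree depth is log_2(4) = 2. At each level, the problem size is divided by 2, so it takes 2 divisions to reduce to a base case of size 1. The algorithm makes 2 recursive calls at each level.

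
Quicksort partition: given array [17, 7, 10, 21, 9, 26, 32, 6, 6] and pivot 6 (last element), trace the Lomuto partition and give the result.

Lomuto partition with pivot = 6:

Initial array: [17, 7, 10, 21, 9, 26, 32, 6, 6]

arr[0]=17 > 6: no swap
arr[1]=7 > 6: no swap
arr[2]=10 > 6: no swap
arr[3]=21 > 6: no swap
arr[4]=9 > 6: no swap
arr[5]=26 > 6: no swap
arr[6]=32 > 6: no swap
arr[7]=6 <= 6: swap with position 0, array becomes [6, 7, 10, 21, 9, 26, 32, 17, 6]

Place pivot at position 1: [6, 6, 10, 21, 9, 26, 32, 17, 7]
Pivot position: 1

After partitioning with pivot 6, the array becomes [6, 6, 10, 21, 9, 26, 32, 17, 7]. The pivot is placed at index 1. All elements to the left of the pivot are <= 6, and all elements to the right are > 6.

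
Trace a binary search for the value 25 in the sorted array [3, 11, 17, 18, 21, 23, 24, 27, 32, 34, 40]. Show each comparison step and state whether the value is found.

Binary search for 25 in [3, 11, 17, 18, 21, 23, 24, 27, 32, 34, 40]:

lo=0, hi=10, mid=5, arr[mid]=23 -> 23 < 25, search right half
lo=6, hi=10, mid=8, arr[mid]=32 -> 32 > 25, search left half
lo=6, hi=7, mid=6, arr[mid]=24 -> 24 < 25, search right half
lo=7, hi=7, mid=7, arr[mid]=27 -> 27 > 25, search left half
lo=7 > hi=6, target 25 not found

Binary search determines that 25 is not in the array after 4 comparisons. The search space was exhausted without finding the target.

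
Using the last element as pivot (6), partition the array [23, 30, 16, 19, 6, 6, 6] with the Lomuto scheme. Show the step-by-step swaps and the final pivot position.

Lomuto partition with pivot = 6:

Initial array: [23, 30, 16, 19, 6, 6, 6]

arr[0]=23 > 6: no swap
arr[1]=30 > 6: no swap
arr[2]=16 > 6: no swap
arr[3]=19 > 6: no swap
arr[4]=6 <= 6: swap with position 0, array becomes [6, 30, 16, 19, 23, 6, 6]
arr[5]=6 <= 6: swap with position 1, array becomes [6, 6, 16, 19, 23, 30, 6]

Place pivot at position 2: [6, 6, 6, 19, 23, 30, 16]
Pivot position: 2

After partitioning with pivot 6, the array becomes [6, 6, 6, 19, 23, 30, 16]. The pivot is placed at index 2. All elements to the left of the pivot are <= 6, and all elements to the right are > 6.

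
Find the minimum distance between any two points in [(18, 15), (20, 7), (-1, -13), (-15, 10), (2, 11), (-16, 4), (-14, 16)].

Computing all pairwise distances among 7 points:

d((18, 15), (20, 7)) = 8.2462
d((18, 15), (-1, -13)) = 33.8378
d((18, 15), (-15, 10)) = 33.3766
d((18, 15), (2, 11)) = 16.4924
d((18, 15), (-16, 4)) = 35.7351
d((18, 15), (-14, 16)) = 32.0156
d((20, 7), (-1, -13)) = 29.0
d((20, 7), (-15, 10)) = 35.1283
d((20, 7), (2, 11)) = 18.4391
d((20, 7), (-16, 4)) = 36.1248
d((20, 7), (-14, 16)) = 35.171
d((-1, -13), (-15, 10)) = 26.9258
d((-1, -13), (2, 11)) = 24.1868
d((-1, -13), (-16, 4)) = 22.6716
d((-1, -13), (-14, 16)) = 31.7805
d((-15, 10), (2, 11)) = 17.0294
d((-15, 10), (-16, 4)) = 6.0828 <-- minimum
d((-15, 10), (-14, 16)) = 6.0828 <-- minimum
d((2, 11), (-16, 4)) = 19.3132
d((2, 11), (-14, 16)) = 16.7631
d((-16, 4), (-14, 16)) = 12.1655

Minimum distance: 6.0828 (tie among 2 pairs: (-15, 10) and (-16, 4); (-15, 10) and (-14, 16))

The minimum Euclidean distance is 6.0828. There is a tie: 2 pairs achieve this minimum — (-15, 10) and (-16, 4); (-15, 10) and (-14, 16). Any of these is a valid closest pair. For 7 points, brute-force pairwise comparison is shown above. For large n, the divide-and-conquer algorithm (sort by x, recurse on halves, check the dividing strip) achieves O(n log n).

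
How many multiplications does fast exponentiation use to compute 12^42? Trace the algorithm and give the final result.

Computing 12^42 by squaring (build up from 12^1; each line after the first costs one multiplication):

12^1 = 12
12^2 = (12^1)^2 = 12^2 = 144
12^4 = (12^2)^2 = 144^2 = 20736
12^5 = 12 * 12^4 = 12 * 20736 = 248832
12^10 = (12^5)^2 = 248832^2 = 61917364224
12^20 = (12^10)^2 = 61917364224^2 = 3833759992447475122176
12^21 = 12 * 12^20 = 12 * 3833759992447475122176 = 46005119909369701466112
12^42 = (12^21)^2 = 46005119909369701466112^2 = 2116471057875484488839167999221661362284396544

Result: 2116471057875484488839167999221661362284396544
Multiplications needed: 7 (7 lines after 12^1)

12^42 = 2116471057875484488839167999221661362284396544. Using exponentiation by squaring, this requires 7 multiplications. The key idea: if the exponent is even, square the half-power; if odd, multiply by the base once.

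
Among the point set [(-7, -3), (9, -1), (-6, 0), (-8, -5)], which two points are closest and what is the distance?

Computing all pairwise distances among 4 points:

d((-7, -3), (9, -1)) = 16.1245
d((-7, -3), (-6, 0)) = 3.1623
d((-7, -3), (-8, -5)) = 2.2361 <-- minimum
d((9, -1), (-6, 0)) = 15.0333
d((9, -1), (-8, -5)) = 17.4642
d((-6, 0), (-8, -5)) = 5.3852

Closest pair: (-7, -3) and (-8, -5) with distance 2.2361

The closest pair is (-7, -3) and (-8, -5) with Euclidean distance 2.2361. For 4 points, brute-force pairwise comparison is shown above. For large n, the divide-and-conquer algorithm (sort by x, recurse on halves, check the dividing strip) achieves O(n log n).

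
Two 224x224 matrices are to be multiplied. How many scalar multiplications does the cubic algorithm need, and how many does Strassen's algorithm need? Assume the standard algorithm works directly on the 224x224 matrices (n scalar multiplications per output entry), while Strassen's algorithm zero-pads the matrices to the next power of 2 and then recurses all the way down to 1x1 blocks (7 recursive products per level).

Matrix multiplication for 224x224 matrices:

Strassen's algorithm requires power-of-2 dimensions. Pad 224x224 to 256x256 (next power of 2).

Standard algorithm: 224^3 = 11239424 multiplications
Strassen's algorithm: 7^(log2(256)) = 7^8 = 5764801 multiplications
Savings: 11239424 - 5764801 = 5474623 multiplications

Standard: 11239424 multiplications (224^3). Strassen: 5764801 multiplications (7^8, after padding to 256x256). Strassen reduces 8 recursive multiplications to 7 at each level.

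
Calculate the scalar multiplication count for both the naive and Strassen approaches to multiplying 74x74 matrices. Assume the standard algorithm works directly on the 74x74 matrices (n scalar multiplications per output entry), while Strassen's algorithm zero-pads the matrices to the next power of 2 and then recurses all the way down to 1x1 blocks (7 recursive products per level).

Matrix multiplication for 74x74 matrices:

Strassen's algorithm requires power-of-2 dimensions. Pad 74x74 to 128x128 (next power of 2).

Standard algorithm: 74^3 = 405224 multiplications
Strassen's algorithm: 7^(log2(128)) = 7^7 = 823543 multiplications
Difference: 405224 - 823543 = -418319 (Strassen uses MORE here due to padding overhead — for small or just-over-power-of-2 n, padding can outweigh the per-level savings)

Standard: 405224 multiplications (74^3). Strassen: 823543 multiplications (7^7, after padding to 128x128). Strassen reduces 8 recursive multiplications to 7 at each level.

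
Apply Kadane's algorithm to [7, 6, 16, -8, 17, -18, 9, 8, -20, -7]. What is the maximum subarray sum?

Using Kadane's algorithm on [7, 6, 16, -8, 17, -18, 9, 8, -20, -7]:

Scanning through the array:
Position 1 (value 6): max_ending_here = 13, max_so_far = 13
Position 2 (value 16): max_ending_here = 29, max_so_far = 29
Position 3 (value -8): max_ending_here = 21, max_so_far = 29
Position 4 (value 17): max_ending_here = 38, max_so_far = 38
Position 5 (value -18): max_ending_here = 20, max_so_far = 38
Position 6 (value 9): max_ending_here = 29, max_so_far = 38
Position 7 (value 8): max_ending_here = 37, max_so_far = 38
Position 8 (value -20): max_ending_here = 17, max_so_far = 38
Position 9 (value -7): max_ending_here = 10, max_so_far = 38

Maximum subarray: [7, 6, 16, -8, 17]
Maximum sum: 38

The maximum subarray is [7, 6, 16, -8, 17] with sum 38. This subarray runs from index 0 to index 4.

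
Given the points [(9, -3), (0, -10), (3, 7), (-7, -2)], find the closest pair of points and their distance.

Computing all pairwise distances among 4 points:

d((9, -3), (0, -10)) = 11.4018
d((9, -3), (3, 7)) = 11.6619
d((9, -3), (-7, -2)) = 16.0312
d((0, -10), (3, 7)) = 17.2627
d((0, -10), (-7, -2)) = 10.6301 <-- minimum
d((3, 7), (-7, -2)) = 13.4536

Closest pair: (0, -10) and (-7, -2) with distance 10.6301

The closest pair is (0, -10) and (-7, -2) with Euclidean distance 10.6301. For 4 points, brute-force pairwise comparison is shown above. For large n, the divide-and-conquer algorithm (sort by x, recurse on halves, check the dividing strip) achieves O(n log n).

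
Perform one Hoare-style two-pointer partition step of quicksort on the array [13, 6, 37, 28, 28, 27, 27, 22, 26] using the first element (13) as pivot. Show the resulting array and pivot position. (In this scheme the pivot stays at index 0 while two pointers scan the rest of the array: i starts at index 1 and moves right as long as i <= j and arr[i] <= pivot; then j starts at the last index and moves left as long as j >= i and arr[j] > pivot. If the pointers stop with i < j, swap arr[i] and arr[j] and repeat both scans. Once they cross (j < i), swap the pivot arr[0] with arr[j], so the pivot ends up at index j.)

Hoare-style two-pointer partition with pivot = 13:

Initial array: [13, 6, 37, 28, 28, 27, 27, 22, 26]

Pointers start at i = 1, j = 8.
i ends at 2, j ends at 1: the pointers have crossed (j < i), so scanning stops.

Swap pivot arr[0] with arr[1] to place pivot at position 1: [6, 13, 37, 28, 28, 27, 27, 22, 26]
Pivot position: 1

After partitioning with pivot 13, the array becomes [6, 13, 37, 28, 28, 27, 27, 22, 26]. The pivot is placed at index 1. All elements to the left of the pivot are <= 13, and all elements to the right are > 13.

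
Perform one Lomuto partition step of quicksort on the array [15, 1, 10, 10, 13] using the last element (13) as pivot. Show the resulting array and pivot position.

Lomuto partition with pivot = 13:

Initial array: [15, 1, 10, 10, 13]

arr[0]=15 > 13: no swap
arr[1]=1 <= 13: swap with position 0, array becomes [1, 15, 10, 10, 13]
arr[2]=10 <= 13: swap with position 1, array becomes [1, 10, 15, 10, 13]
arr[3]=10 <= 13: swap with position 2, array becomes [1, 10, 10, 15, 13]

Place pivot at position 3: [1, 10, 10, 13, 15]
Pivot position: 3

After partitioning with pivot 13, the array becomes [1, 10, 10, 13, 15]. The pivot is placed at index 3. All elements to the left of the pivot are <= 13, and all elements to the right are > 13.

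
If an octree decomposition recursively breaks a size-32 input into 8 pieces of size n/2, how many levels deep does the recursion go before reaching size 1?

For divide and conquer with division factor 2:

Problem sizes at each level:
Level 0: 32
Level 1: 16
Level 2: 8
Level 3: 4
Level 4: 2
Level 5: 1

The root is level 0 and the size-1 base case is level 5 (the tree spans levels 0 through 5, i.e. 6 levels counting the root), so the depth is the number of divisions: log_2(32) = 5

The recursion tree depth is log_2(32) = 5. At each level, the problem size is divided by 2, so it takes 5 divisions to reduce to a base case of size 1. The algorithm makes 8 recursive calls at each level.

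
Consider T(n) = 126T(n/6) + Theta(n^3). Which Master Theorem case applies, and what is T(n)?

Master Theorem for T(n) = 126T(n/6) + O(n^3):

a = 126, b = 6, c = 3
log_b(a) = log_6(126) = 2.6992

Case 3: c = 3 > log_6(126) = 2.6992
T(n) = O(n^3) = O(n^3)

For T(n) = 126T(n/6) + O(n^3): log_6(126) = 2.6992. This is Case 3 of the Master Theorem (c > log_b(a), work dominated by root), giving O(n^3).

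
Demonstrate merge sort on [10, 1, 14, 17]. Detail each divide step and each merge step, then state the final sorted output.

Merge sort trace:

Split: [10, 1, 14, 17] -> [10, 1] and [14, 17]
  Split: [10, 1] -> [10] and [1]
  Merge: [10] + [1] -> [1, 10]
  Split: [14, 17] -> [14] and [17]
  Merge: [14] + [17] -> [14, 17]
Merge: [1, 10] + [14, 17] -> [1, 10, 14, 17]

Final sorted array: [1, 10, 14, 17]

The merge sort proceeds by recursively splitting the array and merging sorted halves.
After all merges, the sorted array is [1, 10, 14, 17].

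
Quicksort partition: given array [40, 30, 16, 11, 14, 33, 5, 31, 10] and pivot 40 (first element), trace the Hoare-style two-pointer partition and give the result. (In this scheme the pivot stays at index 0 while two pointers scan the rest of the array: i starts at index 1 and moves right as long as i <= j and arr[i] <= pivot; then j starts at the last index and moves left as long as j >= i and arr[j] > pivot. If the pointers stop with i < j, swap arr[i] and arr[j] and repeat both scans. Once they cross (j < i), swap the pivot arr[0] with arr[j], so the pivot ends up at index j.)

Hoare-style two-pointer partition with pivot = 40:

Initial array: [40, 30, 16, 11, 14, 33, 5, 31, 10]

Pointers start at i = 1, j = 8.
i ends at 9, j ends at 8: the pointers have crossed (j < i), so scanning stops.

Swap pivot arr[0] with arr[8] to place pivot at position 8: [10, 30, 16, 11, 14, 33, 5, 31, 40]
Pivot position: 8

After partitioning with pivot 40, the array becomes [10, 30, 16, 11, 14, 33, 5, 31, 40]. The pivot is placed at index 8. All elements to the left of the pivot are <= 40, and all elements to the right are > 40.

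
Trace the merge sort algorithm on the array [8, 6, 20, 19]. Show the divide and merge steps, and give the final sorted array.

Merge sort trace:

Split: [8, 6, 20, 19] -> [8, 6] and [20, 19]
  Split: [8, 6] -> [8] and [6]
  Merge: [8] + [6] -> [6, 8]
  Split: [20, 19] -> [20] and [19]
  Merge: [20] + [19] -> [19, 20]
Merge: [6, 8] + [19, 20] -> [6, 8, 19, 20]

Final sorted array: [6, 8, 19, 20]

The merge sort proceeds by recursively splitting the array and merging sorted halves.
After all merges, the sorted array is [6, 8, 19, 20].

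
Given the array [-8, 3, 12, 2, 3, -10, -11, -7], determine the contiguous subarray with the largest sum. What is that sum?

Using Kadane's algorithm on [-8, 3, 12, 2, 3, -10, -11, -7]:

Scanning through the array:
Position 1 (value 3): max_ending_here = 3, max_so_far = 3
Position 2 (value 12): max_ending_here = 15, max_so_far = 15
Position 3 (value 2): max_ending_here = 17, max_so_far = 17
Position 4 (value 3): max_ending_here = 20, max_so_far = 20
Position 5 (value -10): max_ending_here = 10, max_so_far = 20
Position 6 (value -11): max_ending_here = -1, max_so_far = 20
Position 7 (value -7): max_ending_here = -7, max_so_far = 20

Maximum subarray: [3, 12, 2, 3]
Maximum sum: 20

The maximum subarray is [3, 12, 2, 3] with sum 20. This subarray runs from index 1 to index 4.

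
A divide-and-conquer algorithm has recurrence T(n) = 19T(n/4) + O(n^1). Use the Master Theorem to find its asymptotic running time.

Master Theorem for T(n) = 19T(n/4) + O(n^1):

a = 19, b = 4, c = 1
log_b(a) = log_4(19) = 2.1240

Case 1: c = 1 < log_4(19) = 2.1240
T(n) = O(n^(log_4 19))

For T(n) = 19T(n/4) + O(n^1): log_4(19) = 2.1240. This is Case 1 of the Master Theorem (c < log_b(a), work dominated by leaves), giving O(n^(log_4 19)).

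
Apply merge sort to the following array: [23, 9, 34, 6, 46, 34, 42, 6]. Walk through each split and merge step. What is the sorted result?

Merge sort trace:

Split: [23, 9, 34, 6, 46, 34, 42, 6] -> [23, 9, 34, 6] and [46, 34, 42, 6]
  Split: [23, 9, 34, 6] -> [23, 9] and [34, 6]
    Split: [23, 9] -> [23] and [9]
    Merge: [23] + [9] -> [9, 23]
    Split: [34, 6] -> [34] and [6]
    Merge: [34] + [6] -> [6, 34]
  Merge: [9, 23] + [6, 34] -> [6, 9, 23, 34]
  Split: [46, 34, 42, 6] -> [46, 34] and [42, 6]
    Split: [46, 34] -> [46] and [34]
    Merge: [46] + [34] -> [34, 46]
    Split: [42, 6] -> [42] and [6]
    Merge: [42] + [6] -> [6, 42]
  Merge: [34, 46] + [6, 42] -> [6, 34, 42, 46]
Merge: [6, 9, 23, 34] + [6, 34, 42, 46] -> [6, 6, 9, 23, 34, 34, 42, 46]

Final sorted array: [6, 6, 9, 23, 34, 34, 42, 46]

The merge sort proceeds by recursively splitting the array and merging sorted halves.
After all merges, the sorted array is [6, 6, 9, 23, 34, 34, 42, 46].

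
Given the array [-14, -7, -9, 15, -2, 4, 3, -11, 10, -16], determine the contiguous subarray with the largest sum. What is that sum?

Using Kadane's algorithm on [-14, -7, -9, 15, -2, 4, 3, -11, 10, -16]:

Scanning through the array:
Position 1 (value -7): max_ending_here = -7, max_so_far = -7
Position 2 (value -9): max_ending_here = -9, max_so_far = -7
Position 3 (value 15): max_ending_here = 15, max_so_far = 15
Position 4 (value -2): max_ending_here = 13, max_so_far = 15
Position 5 (value 4): max_ending_here = 17, max_so_far = 17
Position 6 (value 3): max_ending_here = 20, max_so_far = 20
Position 7 (value -11): max_ending_here = 9, max_so_far = 20
Position 8 (value 10): max_ending_here = 19, max_so_far = 20
Position 9 (value -16): max_ending_here = 3, max_so_far = 20

Maximum subarray: [15, -2, 4, 3]
Maximum sum: 20

The maximum subarray is [15, -2, 4, 3] with sum 20. This subarray runs from index 3 to index 6.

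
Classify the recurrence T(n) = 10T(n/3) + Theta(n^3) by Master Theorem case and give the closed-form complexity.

Master Theorem for T(n) = 10T(n/3) + O(n^3):

a = 10, b = 3, c = 3
log_b(a) = log_3(10) = 2.0959

Case 3: c = 3 > log_3(10) = 2.0959
T(n) = O(n^3) = O(n^3)

For T(n) = 10T(n/3) + O(n^3): log_3(10) = 2.0959. This is Case 3 of the Master Theorem (c > log_b(a), work dominated by root), giving O(n^3).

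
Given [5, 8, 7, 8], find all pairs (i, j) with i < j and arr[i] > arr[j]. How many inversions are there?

Finding inversions in [5, 8, 7, 8]:

(1, 2): arr[1]=8 > arr[2]=7

Total inversions: 1

The array has 1 inversion(s): (1,2). Each pair (i,j) satisfies i < j and arr[i] > arr[j].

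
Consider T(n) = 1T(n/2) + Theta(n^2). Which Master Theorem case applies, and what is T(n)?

Master Theorem for T(n) = 1T(n/2) + O(n^2):

a = 1, b = 2, c = 2
log_b(a) = log_2(1) = 0.0000

Case 3: c = 2 > log_2(1) = 0.0000
T(n) = O(n^2) = O(n^2)

For T(n) = 1T(n/2) + O(n^2): log_2(1) = 0.0000. This is Case 3 of the Master Theorem (c > log_b(a), work dominated by root), giving O(n^2).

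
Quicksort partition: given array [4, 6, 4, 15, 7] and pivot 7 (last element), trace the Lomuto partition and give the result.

Lomuto partition with pivot = 7:

Initial array: [4, 6, 4, 15, 7]

arr[0]=4 <= 7: swap with position 0, array becomes [4, 6, 4, 15, 7]
arr[1]=6 <= 7: swap with position 1, array becomes [4, 6, 4, 15, 7]
arr[2]=4 <= 7: swap with position 2, array becomes [4, 6, 4, 15, 7]
arr[3]=15 > 7: no swap

Place pivot at position 3: [4, 6, 4, 7, 15]
Pivot position: 3

After partitioning with pivot 7, the array becomes [4, 6, 4, 7, 15]. The pivot is placed at index 3. All elements to the left of the pivot are <= 7, and all elements to the right are > 7.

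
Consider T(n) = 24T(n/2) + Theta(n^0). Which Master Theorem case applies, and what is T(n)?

Master Theorem for T(n) = 24T(n/2) + O(n^0):

a = 24, b = 2, c = 0
log_b(a) = log_2(24) = 4.5850

Case 1: c = 0 < log_2(24) = 4.5850
T(n) = O(n^(log_2 24))

For T(n) = 24T(n/2) + O(n^0): log_2(24) = 4.5850. This is Case 1 of the Master Theorem (c < log_b(a), work dominated by leaves), giving O(n^(log_2 24)).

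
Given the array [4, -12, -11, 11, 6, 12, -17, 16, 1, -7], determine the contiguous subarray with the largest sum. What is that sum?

Using Kadane's algorithm on [4, -12, -11, 11, 6, 12, -17, 16, 1, -7]:

Scanning through the array:
Position 1 (value -12): max_ending_here = -8, max_so_far = 4
Position 2 (value -11): max_ending_here = -11, max_so_far = 4
Position 3 (value 11): max_ending_here = 11, max_so_far = 11
Position 4 (value 6): max_ending_here = 17, max_so_far = 17
Position 5 (value 12): max_ending_here = 29, max_so_far = 29
Position 6 (value -17): max_ending_here = 12, max_so_far = 29
Position 7 (value 16): max_ending_here = 28, max_so_far = 29
Position 8 (value 1): max_ending_here = 29, max_so_far = 29
Position 9 (value -7): max_ending_here = 22, max_so_far = 29

Maximum subarray: [11, 6, 12]
Maximum sum: 29

The maximum subarray is [11, 6, 12] with sum 29. This subarray runs from index 3 to index 5.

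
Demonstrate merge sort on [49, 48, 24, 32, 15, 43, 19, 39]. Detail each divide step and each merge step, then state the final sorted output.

Merge sort trace:

Split: [49, 48, 24, 32, 15, 43, 19, 39] -> [49, 48, 24, 32] and [15, 43, 19, 39]
  Split: [49, 48, 24, 32] -> [49, 48] and [24, 32]
    Split: [49, 48] -> [49] and [48]
    Merge: [49] + [48] -> [48, 49]
    Split: [24, 32] -> [24] and [32]
    Merge: [24] + [32] -> [24, 32]
  Merge: [48, 49] + [24, 32] -> [24, 32, 48, 49]
  Split: [15, 43, 19, 39] -> [15, 43] and [19, 39]
    Split: [15, 43] -> [15] and [43]
    Merge: [15] + [43] -> [15, 43]
    Split: [19, 39] -> [19] and [39]
    Merge: [19] + [39] -> [19, 39]
  Merge: [15, 43] + [19, 39] -> [15, 19, 39, 43]
Merge: [24, 32, 48, 49] + [15, 19, 39, 43] -> [15, 19, 24, 32, 39, 43, 48, 49]

Final sorted array: [15, 19, 24, 32, 39, 43, 48, 49]

The merge sort proceeds by recursively splitting the array and merging sorted halves.
After all merges, the sorted array is [15, 19, 24, 32, 39, 43, 48, 49].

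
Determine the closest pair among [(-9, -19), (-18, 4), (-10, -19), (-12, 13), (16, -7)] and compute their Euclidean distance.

Computing all pairwise distances among 5 points:

d((-9, -19), (-18, 4)) = 24.6982
d((-9, -19), (-10, -19)) = 1.0 <-- minimum
d((-9, -19), (-12, 13)) = 32.1403
d((-9, -19), (16, -7)) = 27.7308
d((-18, 4), (-10, -19)) = 24.3516
d((-18, 4), (-12, 13)) = 10.8167
d((-18, 4), (16, -7)) = 35.7351
d((-10, -19), (-12, 13)) = 32.0624
d((-10, -19), (16, -7)) = 28.6356
d((-12, 13), (16, -7)) = 34.4093

Closest pair: (-9, -19) and (-10, -19) with distance 1.0

The closest pair is (-9, -19) and (-10, -19) with Euclidean distance 1.0. For 5 points, brute-force pairwise comparison is shown above. For large n, the divide-and-conquer algorithm (sort by x, recurse on halves, check the dividing strip) achieves O(n log n).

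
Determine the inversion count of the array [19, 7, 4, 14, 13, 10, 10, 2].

Finding inversions in [19, 7, 4, 14, 13, 10, 10, 2]:

(0, 1): arr[0]=19 > arr[1]=7
(0, 2): arr[0]=19 > arr[2]=4
(0, 3): arr[0]=19 > arr[3]=14
(0, 4): arr[0]=19 > arr[4]=13
(0, 5): arr[0]=19 > arr[5]=10
(0, 6): arr[0]=19 > arr[6]=10
(0, 7): arr[0]=19 > arr[7]=2
(1, 2): arr[1]=7 > arr[2]=4
(1, 7): arr[1]=7 > arr[7]=2
(2, 7): arr[2]=4 > arr[7]=2
(3, 4): arr[3]=14 > arr[4]=13
(3, 5): arr[3]=14 > arr[5]=10
(3, 6): arr[3]=14 > arr[6]=10
(3, 7): arr[3]=14 > arr[7]=2
(4, 5): arr[4]=13 > arr[5]=10
(4, 6): arr[4]=13 > arr[6]=10
(4, 7): arr[4]=13 > arr[7]=2
(5, 7): arr[5]=10 > arr[7]=2
(6, 7): arr[6]=10 > arr[7]=2

Total inversions: 19

The array has 19 inversion(s): (0,1), (0,2), (0,3), (0,4), (0,5), (0,6), (0,7), (1,2), (1,7), (2,7), (3,4), (3,5), (3,6), (3,7), (4,5), (4,6), (4,7), (5,7), (6,7). Each pair (i,j) satisfies i < j and arr[i] > arr[j].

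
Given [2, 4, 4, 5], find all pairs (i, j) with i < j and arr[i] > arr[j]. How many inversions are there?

Finding inversions in [2, 4, 4, 5]:


Total inversions: 0

The array has 0 inversions. It is already sorted.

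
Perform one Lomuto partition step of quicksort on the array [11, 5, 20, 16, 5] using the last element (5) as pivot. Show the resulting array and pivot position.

Lomuto partition with pivot = 5:

Initial array: [11, 5, 20, 16, 5]

arr[0]=11 > 5: no swap
arr[1]=5 <= 5: swap with position 0, array becomes [5, 11, 20, 16, 5]
arr[2]=20 > 5: no swap
arr[3]=16 > 5: no swap

Place pivot at position 1: [5, 5, 20, 16, 11]
Pivot position: 1

After partitioning with pivot 5, the array becomes [5, 5, 20, 16, 11]. The pivot is placed at index 1. All elements to the left of the pivot are <= 5, and all elements to the right are > 5.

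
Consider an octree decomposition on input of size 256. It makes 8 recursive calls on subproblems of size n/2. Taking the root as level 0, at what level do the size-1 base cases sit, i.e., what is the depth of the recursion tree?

For divide and conquer with division factor 2:

Problem sizes at each level:
Level 0: 256
Level 1: 128
Level 2: 64
Level 3: 32
Level 4: 16
Level 5: 8
Level 6: 4
Level 7: 2
Level 8: 1

The root is level 0 and the size-1 base case is level 8 (the tree spans levels 0 through 8, i.e. 9 levels counting the root), so the depth is the number of divisions: log_2(256) = 8

The recursion tree depth is log_2(256) = 8. At each level, the problem size is divided by 2, so it takes 8 divisions to reduce to a base case of size 1. The algorithm makes 8 recursive calls at each level.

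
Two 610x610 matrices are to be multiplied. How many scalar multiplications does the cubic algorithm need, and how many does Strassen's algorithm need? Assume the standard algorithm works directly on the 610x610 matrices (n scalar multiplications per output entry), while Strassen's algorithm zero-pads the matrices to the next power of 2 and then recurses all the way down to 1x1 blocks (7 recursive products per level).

Matrix multiplication for 610x610 matrices:

Strassen's algorithm requires power-of-2 dimensions. Pad 610x610 to 1024x1024 (next power of 2).

Standard algorithm: 610^3 = 226981000 multiplications
Strassen's algorithm: 7^(log2(1024)) = 7^10 = 282475249 multiplications
Difference: 226981000 - 282475249 = -55494249 (Strassen uses MORE here due to padding overhead — for small or just-over-power-of-2 n, padding can outweigh the per-level savings)

Standard: 226981000 multiplications (610^3). Strassen: 282475249 multiplications (7^10, after padding to 1024x1024). Strassen reduces 8 recursive multiplications to 7 at each level.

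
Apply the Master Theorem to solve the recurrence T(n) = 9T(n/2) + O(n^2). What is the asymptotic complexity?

Master Theorem for T(n) = 9T(n/2) + O(n^2):

a = 9, b = 2, c = 2
log_b(a) = log_2(9) = 3.1699

Case 1: c = 2 < log_2(9) = 3.1699
T(n) = O(n^(log_2 9))

For T(n) = 9T(n/2) + O(n^2): log_2(9) = 3.1699. This is Case 1 of the Master Theorem (c < log_b(a), work dominated by leaves), giving O(n^(log_2 9)).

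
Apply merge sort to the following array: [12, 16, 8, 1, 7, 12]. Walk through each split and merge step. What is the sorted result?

Merge sort trace:

Split: [12, 16, 8, 1, 7, 12] -> [12, 16, 8] and [1, 7, 12]
  Split: [12, 16, 8] -> [12] and [16, 8]
    Split: [16, 8] -> [16] and [8]
    Merge: [16] + [8] -> [8, 16]
  Merge: [12] + [8, 16] -> [8, 12, 16]
  Split: [1, 7, 12] -> [1] and [7, 12]
    Split: [7, 12] -> [7] and [12]
    Merge: [7] + [12] -> [7, 12]
  Merge: [1] + [7, 12] -> [1, 7, 12]
Merge: [8, 12, 16] + [1, 7, 12] -> [1, 7, 8, 12, 12, 16]

Final sorted array: [1, 7, 8, 12, 12, 16]

The merge sort proceeds by recursively splitting the array and merging sorted halves.
After all merges, the sorted array is [1, 7, 8, 12, 12, 16].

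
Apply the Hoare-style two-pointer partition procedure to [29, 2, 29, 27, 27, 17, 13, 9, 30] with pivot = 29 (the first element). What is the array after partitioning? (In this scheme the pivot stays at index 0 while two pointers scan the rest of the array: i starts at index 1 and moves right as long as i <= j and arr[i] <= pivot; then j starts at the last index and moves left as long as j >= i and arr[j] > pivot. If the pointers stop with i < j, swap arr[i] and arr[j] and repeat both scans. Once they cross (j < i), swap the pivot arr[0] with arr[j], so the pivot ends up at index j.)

Hoare-style two-pointer partition with pivot = 29:

Initial array: [29, 2, 29, 27, 27, 17, 13, 9, 30]

Pointers start at i = 1, j = 8.
i ends at 8, j ends at 7: the pointers have crossed (j < i), so scanning stops.

Swap pivot arr[0] with arr[7] to place pivot at position 7: [9, 2, 29, 27, 27, 17, 13, 29, 30]
Pivot position: 7

After partitioning with pivot 29, the array becomes [9, 2, 29, 27, 27, 17, 13, 29, 30]. The pivot is placed at index 7. All elements to the left of the pivot are <= 29, and all elements to the right are > 29.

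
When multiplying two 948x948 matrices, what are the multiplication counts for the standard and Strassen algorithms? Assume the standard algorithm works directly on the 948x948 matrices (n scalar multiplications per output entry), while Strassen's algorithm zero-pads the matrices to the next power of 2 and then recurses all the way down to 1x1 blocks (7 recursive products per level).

Matrix multiplication for 948x948 matrices:

Strassen's algorithm requires power-of-2 dimensions. Pad 948x948 to 1024x1024 (next power of 2).

Standard algorithm: 948^3 = 851971392 multiplications
Strassen's algorithm: 7^(log2(1024)) = 7^10 = 282475249 multiplications
Savings: 851971392 - 282475249 = 569496143 multiplications

Standard: 851971392 multiplications (948^3). Strassen: 282475249 multiplications (7^10, after padding to 1024x1024). Strassen reduces 8 recursive multiplications to 7 at each level.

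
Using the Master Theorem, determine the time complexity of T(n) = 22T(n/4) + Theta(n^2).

Master Theorem for T(n) = 22T(n/4) + O(n^2):

a = 22, b = 4, c = 2
log_b(a) = log_4(22) = 2.2297

Case 1: c = 2 < log_4(22) = 2.2297
T(n) = O(n^(log_4 22))

For T(n) = 22T(n/4) + O(n^2): log_4(22) = 2.2297. This is Case 1 of the Master Theorem (c < log_b(a), work dominated by leaves), giving O(n^(log_4 22)).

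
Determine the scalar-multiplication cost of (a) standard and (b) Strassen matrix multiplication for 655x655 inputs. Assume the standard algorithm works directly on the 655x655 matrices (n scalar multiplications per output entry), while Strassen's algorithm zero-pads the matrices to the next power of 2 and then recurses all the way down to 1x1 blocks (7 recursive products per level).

Matrix multiplication for 655x655 matrices:

Strassen's algorithm requires power-of-2 dimensions. Pad 655x655 to 1024x1024 (next power of 2).

Standard algorithm: 655^3 = 281011375 multiplications
Strassen's algorithm: 7^(log2(1024)) = 7^10 = 282475249 multiplications
Difference: 281011375 - 282475249 = -1463874 (Strassen uses MORE here due to padding overhead — for small or just-over-power-of-2 n, padding can outweigh the per-level savings)

Standard: 281011375 multiplications (655^3). Strassen: 282475249 multiplications (7^10, after padding to 1024x1024). Strassen reduces 8 recursive multiplications to 7 at each level.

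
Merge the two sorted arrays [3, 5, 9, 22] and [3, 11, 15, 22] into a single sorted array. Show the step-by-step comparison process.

Merging process:

Compare 3 vs 3: take 3 from left. Merged: [3]
Compare 5 vs 3: take 3 from right. Merged: [3, 3]
Compare 5 vs 11: take 5 from left. Merged: [3, 3, 5]
Compare 9 vs 11: take 9 from left. Merged: [3, 3, 5, 9]
Compare 22 vs 11: take 11 from right. Merged: [3, 3, 5, 9, 11]
Compare 22 vs 15: take 15 from right. Merged: [3, 3, 5, 9, 11, 15]
Compare 22 vs 22: take 22 from left. Merged: [3, 3, 5, 9, 11, 15, 22]
Append remaining from right: [22]. Merged: [3, 3, 5, 9, 11, 15, 22, 22]

Final merged array: [3, 3, 5, 9, 11, 15, 22, 22]
Total comparisons: 7

The merged array is [3, 3, 5, 9, 11, 15, 22, 22], requiring 7 comparisons. The merge step runs in O(n) time where n is the total number of elements.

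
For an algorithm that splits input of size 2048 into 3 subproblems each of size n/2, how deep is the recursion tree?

For divide and conquer with division factor 2:

Problem sizes at each level:
Level 0: 2048
Level 1: 1024
Level 2: 512
Level 3: 256
Level 4: 128
Level 5: 64
Level 6: 32
Level 7: 16
Level 8: 8
Level 9: 4
Level 10: 2
Level 11: 1

The root is level 0 and the size-1 base case is level 11 (the tree spans levels 0 through 11, i.e. 12 levels counting the root), so the depth is the number of divisions: log_2(2048) = 11

The recursion tree depth is log_2(2048) = 11. At each level, the problem size is divided by 2, so it takes 11 divisions to reduce to a base case of size 1. The algorithm makes 3 recursive calls at each level.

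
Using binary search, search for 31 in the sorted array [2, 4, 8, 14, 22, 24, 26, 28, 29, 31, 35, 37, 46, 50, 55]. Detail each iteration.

Binary search for 31 in [2, 4, 8, 14, 22, 24, 26, 28, 29, 31, 35, 37, 46, 50, 55]:

lo=0, hi=14, mid=7, arr[mid]=28 -> 28 < 31, search right half
lo=8, hi=14, mid=11, arr[mid]=37 -> 37 > 31, search left half
lo=8, hi=10, mid=9, arr[mid]=31 -> Found target at index 9!

Binary search finds 31 at index 9 after 3 comparisons. The search repeatedly halves the search space by comparing with the middle element.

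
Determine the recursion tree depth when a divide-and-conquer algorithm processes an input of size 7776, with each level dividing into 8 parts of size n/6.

For divide and conquer with division factor 6:

Problem sizes at each level:
Level 0: 7776
Level 1: 1296
Level 2: 216
Level 3: 36
Level 4: 6
Level 5: 1

The root is level 0 and the size-1 base case is level 5 (the tree spans levels 0 through 5, i.e. 6 levels counting the root), so the depth is the number of divisions: log_6(7776) = 5

The recursion tree depth is log_6(7776) = 5. At each level, the problem size is divided by 6, so it takes 5 divisions to reduce to a base case of size 1. The algorithm makes 8 recursive calls at each level.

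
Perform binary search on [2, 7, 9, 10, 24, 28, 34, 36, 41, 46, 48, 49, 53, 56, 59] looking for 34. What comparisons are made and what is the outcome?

Binary search for 34 in [2, 7, 9, 10, 24, 28, 34, 36, 41, 46, 48, 49, 53, 56, 59]:

lo=0, hi=14, mid=7, arr[mid]=36 -> 36 > 34, search left half
lo=0, hi=6, mid=3, arr[mid]=10 -> 10 < 34, search right half
lo=4, hi=6, mid=5, arr[mid]=28 -> 28 < 34, search right half
lo=6, hi=6, mid=6, arr[mid]=34 -> Found target at index 6!

Binary search finds 34 at index 6 after 4 comparisons. The search repeatedly halves the search space by comparing with the middle element.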